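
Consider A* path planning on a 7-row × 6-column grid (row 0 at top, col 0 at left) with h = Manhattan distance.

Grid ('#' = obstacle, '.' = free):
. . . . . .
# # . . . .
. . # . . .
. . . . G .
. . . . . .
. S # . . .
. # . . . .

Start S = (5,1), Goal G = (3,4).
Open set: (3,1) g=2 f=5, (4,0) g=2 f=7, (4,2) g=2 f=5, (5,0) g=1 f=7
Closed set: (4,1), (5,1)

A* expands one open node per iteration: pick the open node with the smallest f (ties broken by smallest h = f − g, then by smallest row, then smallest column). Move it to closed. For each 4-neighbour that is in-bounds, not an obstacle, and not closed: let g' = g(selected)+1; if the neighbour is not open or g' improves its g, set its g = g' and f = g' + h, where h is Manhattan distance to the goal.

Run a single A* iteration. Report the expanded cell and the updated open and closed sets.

expanded=(3,1); open=[(2,1) g=3 f=7, (3,0) g=3 f=7, (3,2) g=3 f=5, (4,0) g=2 f=7, (4,2) g=2 f=5, (5,0) g=1 f=7]; closed=[(3,1), (4,1), (5,1)]

step 1: expand (3,1) (f=5, h=3) → closed; open now [(2,1) g=3 f=7, (3,0) g=3 f=7, (3,2) g=3 f=5, (4,0) g=2 f=7, (4,2) g=2 f=5, (5,0) g=1 f=7]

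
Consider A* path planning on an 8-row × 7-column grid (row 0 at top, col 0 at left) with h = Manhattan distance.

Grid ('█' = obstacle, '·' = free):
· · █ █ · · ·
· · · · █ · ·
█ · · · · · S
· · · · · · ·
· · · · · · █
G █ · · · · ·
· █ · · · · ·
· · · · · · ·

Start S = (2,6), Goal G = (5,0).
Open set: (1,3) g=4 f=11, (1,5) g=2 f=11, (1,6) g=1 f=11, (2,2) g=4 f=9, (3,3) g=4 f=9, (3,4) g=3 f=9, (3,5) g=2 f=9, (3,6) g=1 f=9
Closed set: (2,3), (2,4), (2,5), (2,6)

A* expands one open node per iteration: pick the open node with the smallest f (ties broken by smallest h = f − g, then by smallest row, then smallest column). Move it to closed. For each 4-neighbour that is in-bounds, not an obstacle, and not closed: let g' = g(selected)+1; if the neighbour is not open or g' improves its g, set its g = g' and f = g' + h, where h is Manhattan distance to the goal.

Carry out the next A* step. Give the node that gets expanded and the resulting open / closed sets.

expanded=(2,2); open=[(1,2) g=5 f=11, (1,3) g=4 f=11, (1,5) g=2 f=11, (1,6) g=1 f=11, (2,1) g=5 f=9, (3,2) g=5 f=9, (3,3) g=4 f=9, (3,4) g=3 f=9, (3,5) g=2 f=9, (3,6) g=1 f=9]; closed=[(2,2), (2,3), (2,4), (2,5), (2,6)]

step 1: expand (2,2) (f=9, h=5) → closed; open now [(1,2) g=5 f=11, (1,3) g=4 f=11, (1,5) g=2 f=11, (1,6) g=1 f=11, (2,1) g=5 f=9, (3,2) g=5 f=9, (3,3) g=4 f=9, (3,4) g=3 f=9, (3,5) g=2 f=9, (3,6) g=1 f=9]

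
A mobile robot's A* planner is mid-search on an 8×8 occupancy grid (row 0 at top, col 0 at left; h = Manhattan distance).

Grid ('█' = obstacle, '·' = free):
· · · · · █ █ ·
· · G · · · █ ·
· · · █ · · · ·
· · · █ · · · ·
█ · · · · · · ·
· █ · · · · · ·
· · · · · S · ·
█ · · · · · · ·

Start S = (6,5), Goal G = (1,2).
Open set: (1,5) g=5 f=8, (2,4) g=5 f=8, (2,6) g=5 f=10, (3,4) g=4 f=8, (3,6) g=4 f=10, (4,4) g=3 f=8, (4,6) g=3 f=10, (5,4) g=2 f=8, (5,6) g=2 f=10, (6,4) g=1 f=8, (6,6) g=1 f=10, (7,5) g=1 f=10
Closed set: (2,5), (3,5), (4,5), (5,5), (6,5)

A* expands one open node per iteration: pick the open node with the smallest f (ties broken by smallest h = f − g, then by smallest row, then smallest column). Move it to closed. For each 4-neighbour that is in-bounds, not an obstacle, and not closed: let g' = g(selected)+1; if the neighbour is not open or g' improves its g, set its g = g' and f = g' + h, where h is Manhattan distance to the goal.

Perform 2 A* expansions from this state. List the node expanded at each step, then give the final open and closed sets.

step 1: expand (1,5) (f=8, h=3) → closed; open now [(1,4) g=6 f=8, (2,4) g=5 f=8, (2,6) g=5 f=10, (3,4) g=4 f=8, (3,6) g=4 f=10, (4,4) g=3 f=8, (4,6) g=3 f=10, (5,4) g=2 f=8, (5,6) g=2 f=10, (6,4) g=1 f=8, (6,6) g=1 f=10, (7,5) g=1 f=10]
step 2: expand (1,4) (f=8, h=2) → closed; open now [(0,4) g=7 f=10, (1,3) g=7 f=8, (2,4) g=5 f=8, (2,6) g=5 f=10, (3,4) g=4 f=8, (3,6) g=4 f=10, (4,4) g=3 f=8, (4,6) g=3 f=10, (5,4) g=2 f=8, (5,6) g=2 f=10, (6,4) g=1 f=8, (6,6) g=1 f=10, (7,5) g=1 f=10]

order=[(1,5) → (1,4)]; open=[(0,4) g=7 f=10, (1,3) g=7 f=8, (2,4) g=5 f=8, (2,6) g=5 f=10, (3,4) g=4 f=8, (3,6) g=4 f=10, (4,4) g=3 f=8, (4,6) g=3 f=10, (5,4) g=2 f=8, (5,6) g=2 f=10, (6,4) g=1 f=8, (6,6) g=1 f=10, (7,5) g=1 f=10]; closed=[(1,4), (1,5), (2,5), (3,5), (4,5), (5,5), (6,5)]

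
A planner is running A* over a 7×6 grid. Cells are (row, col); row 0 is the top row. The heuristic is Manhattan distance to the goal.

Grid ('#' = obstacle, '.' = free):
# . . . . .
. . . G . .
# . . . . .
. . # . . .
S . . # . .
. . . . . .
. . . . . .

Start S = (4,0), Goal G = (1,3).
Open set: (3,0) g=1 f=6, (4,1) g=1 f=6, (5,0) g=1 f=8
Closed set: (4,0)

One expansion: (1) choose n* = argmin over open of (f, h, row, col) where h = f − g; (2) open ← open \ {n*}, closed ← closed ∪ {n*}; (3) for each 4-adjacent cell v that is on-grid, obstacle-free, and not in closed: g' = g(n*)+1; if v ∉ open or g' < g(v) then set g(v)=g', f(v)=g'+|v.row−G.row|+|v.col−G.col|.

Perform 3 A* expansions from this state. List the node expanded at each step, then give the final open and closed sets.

step 1: expand (3,0) (f=6, h=5) → closed; open now [(3,1) g=2 f=6, (4,1) g=1 f=6, (5,0) g=1 f=8]
step 2: expand (3,1) (f=6, h=4) → closed; open now [(2,1) g=3 f=6, (4,1) g=1 f=6, (5,0) g=1 f=8]
step 3: expand (2,1) (f=6, h=3) → closed; open now [(1,1) g=4 f=6, (2,2) g=4 f=6, (4,1) g=1 f=6, (5,0) g=1 f=8]

order=[(3,0) → (3,1) → (2,1)]; open=[(1,1) g=4 f=6, (2,2) g=4 f=6, (4,1) g=1 f=6, (5,0) g=1 f=8]; closed=[(2,1), (3,0), (3,1), (4,0)]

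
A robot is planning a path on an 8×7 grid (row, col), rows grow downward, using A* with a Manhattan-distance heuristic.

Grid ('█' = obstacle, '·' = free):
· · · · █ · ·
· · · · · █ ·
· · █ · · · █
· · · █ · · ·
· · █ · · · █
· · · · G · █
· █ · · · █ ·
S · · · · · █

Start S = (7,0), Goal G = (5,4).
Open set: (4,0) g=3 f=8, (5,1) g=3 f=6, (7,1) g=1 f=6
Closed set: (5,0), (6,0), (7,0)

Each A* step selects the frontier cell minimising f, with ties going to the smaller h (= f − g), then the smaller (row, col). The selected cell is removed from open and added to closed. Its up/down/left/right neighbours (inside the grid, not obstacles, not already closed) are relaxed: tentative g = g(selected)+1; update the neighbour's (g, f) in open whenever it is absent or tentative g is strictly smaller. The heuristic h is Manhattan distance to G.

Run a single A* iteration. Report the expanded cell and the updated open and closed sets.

step 1: expand (5,1) (f=6, h=3) → closed; open now [(4,0) g=3 f=8, (4,1) g=4 f=8, (5,2) g=4 f=6, (7,1) g=1 f=6]

expanded=(5,1); open=[(4,0) g=3 f=8, (4,1) g=4 f=8, (5,2) g=4 f=6, (7,1) g=1 f=6]; closed=[(5,0), (5,1), (6,0), (7,0)]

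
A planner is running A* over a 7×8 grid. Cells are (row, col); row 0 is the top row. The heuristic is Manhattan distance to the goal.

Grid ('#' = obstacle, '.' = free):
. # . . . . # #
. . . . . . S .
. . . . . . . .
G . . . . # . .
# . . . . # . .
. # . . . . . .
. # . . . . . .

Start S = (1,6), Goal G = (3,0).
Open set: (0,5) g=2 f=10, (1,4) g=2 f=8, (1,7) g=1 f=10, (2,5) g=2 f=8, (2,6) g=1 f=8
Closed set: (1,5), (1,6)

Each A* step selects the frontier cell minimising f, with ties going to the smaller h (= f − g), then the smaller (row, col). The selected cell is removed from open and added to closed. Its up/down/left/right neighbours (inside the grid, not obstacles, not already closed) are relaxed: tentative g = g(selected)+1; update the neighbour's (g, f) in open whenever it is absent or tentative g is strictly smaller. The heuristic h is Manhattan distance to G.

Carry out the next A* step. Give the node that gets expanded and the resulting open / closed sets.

step 1: expand (1,4) (f=8, h=6) → closed; open now [(0,4) g=3 f=10, (0,5) g=2 f=10, (1,3) g=3 f=8, (1,7) g=1 f=10, (2,4) g=3 f=8, (2,5) g=2 f=8, (2,6) g=1 f=8]

expanded=(1,4); open=[(0,4) g=3 f=10, (0,5) g=2 f=10, (1,3) g=3 f=8, (1,7) g=1 f=10, (2,4) g=3 f=8, (2,5) g=2 f=8, (2,6) g=1 f=8]; closed=[(1,4), (1,5), (1,6)]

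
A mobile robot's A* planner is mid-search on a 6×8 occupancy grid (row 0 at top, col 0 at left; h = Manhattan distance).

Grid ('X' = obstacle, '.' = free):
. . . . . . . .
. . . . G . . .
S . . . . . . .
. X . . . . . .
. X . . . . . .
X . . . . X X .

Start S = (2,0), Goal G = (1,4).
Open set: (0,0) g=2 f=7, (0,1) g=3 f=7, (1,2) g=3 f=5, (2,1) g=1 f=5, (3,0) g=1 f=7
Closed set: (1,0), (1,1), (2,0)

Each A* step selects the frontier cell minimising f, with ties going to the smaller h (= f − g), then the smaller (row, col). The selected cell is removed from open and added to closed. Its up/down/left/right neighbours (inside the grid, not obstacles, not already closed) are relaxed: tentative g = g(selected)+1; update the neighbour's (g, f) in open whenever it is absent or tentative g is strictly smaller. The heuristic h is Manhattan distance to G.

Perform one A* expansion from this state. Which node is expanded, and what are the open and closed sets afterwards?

step 1: expand (1,2) (f=5, h=2) → closed; open now [(0,0) g=2 f=7, (0,1) g=3 f=7, (0,2) g=4 f=7, (1,3) g=4 f=5, (2,1) g=1 f=5, (2,2) g=4 f=7, (3,0) g=1 f=7]

expanded=(1,2); open=[(0,0) g=2 f=7, (0,1) g=3 f=7, (0,2) g=4 f=7, (1,3) g=4 f=5, (2,1) g=1 f=5, (2,2) g=4 f=7, (3,0) g=1 f=7]; closed=[(1,0), (1,1), (1,2), (2,0)]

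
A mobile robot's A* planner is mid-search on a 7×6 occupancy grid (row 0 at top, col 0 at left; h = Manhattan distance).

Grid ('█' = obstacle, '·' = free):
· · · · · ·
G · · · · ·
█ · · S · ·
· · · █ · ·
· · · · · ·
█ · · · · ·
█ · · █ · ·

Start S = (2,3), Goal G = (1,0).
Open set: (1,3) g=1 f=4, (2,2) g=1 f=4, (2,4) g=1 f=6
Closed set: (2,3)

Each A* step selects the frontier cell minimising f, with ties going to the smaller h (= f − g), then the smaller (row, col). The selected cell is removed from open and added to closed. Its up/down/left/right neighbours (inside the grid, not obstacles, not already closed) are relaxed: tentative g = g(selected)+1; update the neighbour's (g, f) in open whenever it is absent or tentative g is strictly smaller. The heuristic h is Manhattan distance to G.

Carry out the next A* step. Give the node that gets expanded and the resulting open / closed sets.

step 1: expand (1,3) (f=4, h=3) → closed; open now [(0,3) g=2 f=6, (1,2) g=2 f=4, (1,4) g=2 f=6, (2,2) g=1 f=4, (2,4) g=1 f=6]

expanded=(1,3); open=[(0,3) g=2 f=6, (1,2) g=2 f=4, (1,4) g=2 f=6, (2,2) g=1 f=4, (2,4) g=1 f=6]; closed=[(1,3), (2,3)]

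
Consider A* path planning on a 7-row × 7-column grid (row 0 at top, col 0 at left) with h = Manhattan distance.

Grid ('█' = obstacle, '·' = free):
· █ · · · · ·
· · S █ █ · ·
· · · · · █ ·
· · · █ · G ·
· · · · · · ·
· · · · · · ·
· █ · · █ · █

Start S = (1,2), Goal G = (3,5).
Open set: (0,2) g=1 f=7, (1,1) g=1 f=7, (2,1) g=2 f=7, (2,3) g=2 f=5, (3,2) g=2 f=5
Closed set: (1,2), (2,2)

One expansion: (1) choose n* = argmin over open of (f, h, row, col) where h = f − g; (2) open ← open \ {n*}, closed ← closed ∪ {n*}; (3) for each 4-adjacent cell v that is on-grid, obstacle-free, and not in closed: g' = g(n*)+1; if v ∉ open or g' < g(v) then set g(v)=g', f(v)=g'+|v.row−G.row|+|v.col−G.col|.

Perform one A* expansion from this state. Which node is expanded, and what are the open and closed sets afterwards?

expanded=(2,3); open=[(0,2) g=1 f=7, (1,1) g=1 f=7, (2,1) g=2 f=7, (2,4) g=3 f=5, (3,2) g=2 f=5]; closed=[(1,2), (2,2), (2,3)]

step 1: expand (2,3) (f=5, h=3) → closed; open now [(0,2) g=1 f=7, (1,1) g=1 f=7, (2,1) g=2 f=7, (2,4) g=3 f=5, (3,2) g=2 f=5]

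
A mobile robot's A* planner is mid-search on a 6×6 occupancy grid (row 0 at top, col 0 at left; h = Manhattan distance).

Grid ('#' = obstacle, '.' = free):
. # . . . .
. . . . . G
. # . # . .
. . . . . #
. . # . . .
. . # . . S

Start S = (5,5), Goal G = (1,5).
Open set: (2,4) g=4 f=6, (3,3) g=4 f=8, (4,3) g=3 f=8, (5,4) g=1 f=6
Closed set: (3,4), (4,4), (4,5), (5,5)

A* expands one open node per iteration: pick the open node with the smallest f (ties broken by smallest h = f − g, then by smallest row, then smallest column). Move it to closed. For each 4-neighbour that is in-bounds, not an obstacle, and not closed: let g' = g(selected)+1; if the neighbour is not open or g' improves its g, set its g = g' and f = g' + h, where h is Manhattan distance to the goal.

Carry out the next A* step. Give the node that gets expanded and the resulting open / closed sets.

step 1: expand (2,4) (f=6, h=2) → closed; open now [(1,4) g=5 f=6, (2,5) g=5 f=6, (3,3) g=4 f=8, (4,3) g=3 f=8, (5,4) g=1 f=6]

expanded=(2,4); open=[(1,4) g=5 f=6, (2,5) g=5 f=6, (3,3) g=4 f=8, (4,3) g=3 f=8, (5,4) g=1 f=6]; closed=[(2,4), (3,4), (4,4), (4,5), (5,5)]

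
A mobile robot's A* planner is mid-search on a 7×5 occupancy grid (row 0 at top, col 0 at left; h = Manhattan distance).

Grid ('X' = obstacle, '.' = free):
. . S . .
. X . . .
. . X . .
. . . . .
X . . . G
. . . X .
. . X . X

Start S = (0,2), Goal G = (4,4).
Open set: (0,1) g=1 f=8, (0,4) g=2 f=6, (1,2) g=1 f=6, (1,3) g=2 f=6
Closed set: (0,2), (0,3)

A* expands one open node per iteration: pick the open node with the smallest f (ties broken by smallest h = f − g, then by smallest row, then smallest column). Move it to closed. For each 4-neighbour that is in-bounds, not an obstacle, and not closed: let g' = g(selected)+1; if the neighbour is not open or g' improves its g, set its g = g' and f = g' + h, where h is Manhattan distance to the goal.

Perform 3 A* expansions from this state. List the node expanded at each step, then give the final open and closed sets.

order=[(0,4) → (1,4) → (2,4)]; open=[(0,1) g=1 f=8, (1,2) g=1 f=6, (1,3) g=2 f=6, (2,3) g=5 f=8, (3,4) g=5 f=6]; closed=[(0,2), (0,3), (0,4), (1,4), (2,4)]

step 1: expand (0,4) (f=6, h=4) → closed; open now [(0,1) g=1 f=8, (1,2) g=1 f=6, (1,3) g=2 f=6, (1,4) g=3 f=6]
step 2: expand (1,4) (f=6, h=3) → closed; open now [(0,1) g=1 f=8, (1,2) g=1 f=6, (1,3) g=2 f=6, (2,4) g=4 f=6]
step 3: expand (2,4) (f=6, h=2) → closed; open now [(0,1) g=1 f=8, (1,2) g=1 f=6, (1,3) g=2 f=6, (2,3) g=5 f=8, (3,4) g=5 f=6]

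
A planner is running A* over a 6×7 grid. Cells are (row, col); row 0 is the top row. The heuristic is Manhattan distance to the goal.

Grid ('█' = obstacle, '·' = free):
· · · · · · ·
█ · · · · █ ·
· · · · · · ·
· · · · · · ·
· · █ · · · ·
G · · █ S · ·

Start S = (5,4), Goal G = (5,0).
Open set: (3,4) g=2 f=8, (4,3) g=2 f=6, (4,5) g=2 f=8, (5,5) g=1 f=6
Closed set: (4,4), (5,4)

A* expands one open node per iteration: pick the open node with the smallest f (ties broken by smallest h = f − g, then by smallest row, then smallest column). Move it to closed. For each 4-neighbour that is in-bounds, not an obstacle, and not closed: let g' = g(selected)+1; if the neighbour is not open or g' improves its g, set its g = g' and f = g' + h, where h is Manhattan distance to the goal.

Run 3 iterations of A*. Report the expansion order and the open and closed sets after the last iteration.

step 1: expand (4,3) (f=6, h=4) → closed; open now [(3,3) g=3 f=8, (3,4) g=2 f=8, (4,5) g=2 f=8, (5,5) g=1 f=6]
step 2: expand (5,5) (f=6, h=5) → closed; open now [(3,3) g=3 f=8, (3,4) g=2 f=8, (4,5) g=2 f=8, (5,6) g=2 f=8]
step 3: expand (3,3) (f=8, h=5) → closed; open now [(2,3) g=4 f=10, (3,2) g=4 f=8, (3,4) g=2 f=8, (4,5) g=2 f=8, (5,6) g=2 f=8]

order=[(4,3) → (5,5) → (3,3)]; open=[(2,3) g=4 f=10, (3,2) g=4 f=8, (3,4) g=2 f=8, (4,5) g=2 f=8, (5,6) g=2 f=8]; closed=[(3,3), (4,3), (4,4), (5,4), (5,5)]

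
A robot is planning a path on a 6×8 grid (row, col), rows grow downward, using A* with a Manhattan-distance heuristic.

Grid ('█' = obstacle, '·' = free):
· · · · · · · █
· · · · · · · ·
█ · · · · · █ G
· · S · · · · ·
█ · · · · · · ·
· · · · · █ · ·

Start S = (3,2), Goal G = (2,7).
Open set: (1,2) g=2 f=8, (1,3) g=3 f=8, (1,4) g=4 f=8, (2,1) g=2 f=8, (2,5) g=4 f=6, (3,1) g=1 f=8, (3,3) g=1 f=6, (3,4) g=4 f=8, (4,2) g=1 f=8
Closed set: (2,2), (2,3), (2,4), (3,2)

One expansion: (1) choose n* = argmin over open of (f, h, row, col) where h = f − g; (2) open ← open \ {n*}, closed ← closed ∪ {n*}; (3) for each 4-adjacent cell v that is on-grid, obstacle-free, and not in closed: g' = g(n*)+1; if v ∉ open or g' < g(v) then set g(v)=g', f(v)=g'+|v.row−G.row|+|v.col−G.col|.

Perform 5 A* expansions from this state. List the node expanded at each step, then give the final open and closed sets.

order=[(2,5) → (3,3) → (3,4) → (3,5) → (3,6)]; open=[(1,2) g=2 f=8, (1,3) g=3 f=8, (1,4) g=4 f=8, (1,5) g=5 f=8, (2,1) g=2 f=8, (3,1) g=1 f=8, (3,7) g=5 f=6, (4,2) g=1 f=8, (4,3) g=2 f=8, (4,4) g=3 f=8, (4,5) g=4 f=8, (4,6) g=5 f=8]; closed=[(2,2), (2,3), (2,4), (2,5), (3,2), (3,3), (3,4), (3,5), (3,6)]

step 1: expand (2,5) (f=6, h=2) → closed; open now [(1,2) g=2 f=8, (1,3) g=3 f=8, (1,4) g=4 f=8, (1,5) g=5 f=8, (2,1) g=2 f=8, (3,1) g=1 f=8, (3,3) g=1 f=6, (3,4) g=4 f=8, (3,5) g=5 f=8, (4,2) g=1 f=8]
step 2: expand (3,3) (f=6, h=5) → closed; open now [(1,2) g=2 f=8, (1,3) g=3 f=8, (1,4) g=4 f=8, (1,5) g=5 f=8, (2,1) g=2 f=8, (3,1) g=1 f=8, (3,4) g=2 f=6, (3,5) g=5 f=8, (4,2) g=1 f=8, (4,3) g=2 f=8]
step 3: expand (3,4) (f=6, h=4) → closed; open now [(1,2) g=2 f=8, (1,3) g=3 f=8, (1,4) g=4 f=8, (1,5) g=5 f=8, (2,1) g=2 f=8, (3,1) g=1 f=8, (3,5) g=3 f=6, (4,2) g=1 f=8, (4,3) g=2 f=8, (4,4) g=3 f=8]
step 4: expand (3,5) (f=6, h=3) → closed; open now [(1,2) g=2 f=8, (1,3) g=3 f=8, (1,4) g=4 f=8, (1,5) g=5 f=8, (2,1) g=2 f=8, (3,1) g=1 f=8, (3,6) g=4 f=6, (4,2) g=1 f=8, (4,3) g=2 f=8, (4,4) g=3 f=8, (4,5) g=4 f=8]
step 5: expand (3,6) (f=6, h=2) → closed; open now [(1,2) g=2 f=8, (1,3) g=3 f=8, (1,4) g=4 f=8, (1,5) g=5 f=8, (2,1) g=2 f=8, (3,1) g=1 f=8, (3,7) g=5 f=6, (4,2) g=1 f=8, (4,3) g=2 f=8, (4,4) g=3 f=8, (4,5) g=4 f=8, (4,6) g=5 f=8]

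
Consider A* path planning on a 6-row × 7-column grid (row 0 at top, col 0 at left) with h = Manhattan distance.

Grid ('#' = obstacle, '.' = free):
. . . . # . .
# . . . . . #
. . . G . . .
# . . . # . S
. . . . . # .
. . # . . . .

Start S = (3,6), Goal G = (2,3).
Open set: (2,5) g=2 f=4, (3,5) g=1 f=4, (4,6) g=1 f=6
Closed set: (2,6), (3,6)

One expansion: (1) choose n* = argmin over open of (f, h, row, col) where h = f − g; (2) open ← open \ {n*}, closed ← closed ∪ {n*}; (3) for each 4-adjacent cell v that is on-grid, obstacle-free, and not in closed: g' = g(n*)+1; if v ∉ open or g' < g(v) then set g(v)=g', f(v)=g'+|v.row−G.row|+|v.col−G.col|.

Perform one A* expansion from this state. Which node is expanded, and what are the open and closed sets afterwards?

step 1: expand (2,5) (f=4, h=2) → closed; open now [(1,5) g=3 f=6, (2,4) g=3 f=4, (3,5) g=1 f=4, (4,6) g=1 f=6]

expanded=(2,5); open=[(1,5) g=3 f=6, (2,4) g=3 f=4, (3,5) g=1 f=4, (4,6) g=1 f=6]; closed=[(2,5), (2,6), (3,6)]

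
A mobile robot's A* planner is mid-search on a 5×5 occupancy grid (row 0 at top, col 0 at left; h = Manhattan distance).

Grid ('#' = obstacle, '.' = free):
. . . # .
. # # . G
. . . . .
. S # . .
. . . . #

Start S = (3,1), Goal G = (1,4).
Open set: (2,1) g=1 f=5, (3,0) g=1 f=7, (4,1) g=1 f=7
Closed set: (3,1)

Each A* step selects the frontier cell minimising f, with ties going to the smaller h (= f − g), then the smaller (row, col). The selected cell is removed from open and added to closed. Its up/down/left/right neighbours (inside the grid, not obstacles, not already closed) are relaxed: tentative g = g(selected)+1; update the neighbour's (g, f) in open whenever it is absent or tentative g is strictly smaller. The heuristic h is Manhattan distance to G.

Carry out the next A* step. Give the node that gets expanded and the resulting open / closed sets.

step 1: expand (2,1) (f=5, h=4) → closed; open now [(2,0) g=2 f=7, (2,2) g=2 f=5, (3,0) g=1 f=7, (4,1) g=1 f=7]

expanded=(2,1); open=[(2,0) g=2 f=7, (2,2) g=2 f=5, (3,0) g=1 f=7, (4,1) g=1 f=7]; closed=[(2,1), (3,1)]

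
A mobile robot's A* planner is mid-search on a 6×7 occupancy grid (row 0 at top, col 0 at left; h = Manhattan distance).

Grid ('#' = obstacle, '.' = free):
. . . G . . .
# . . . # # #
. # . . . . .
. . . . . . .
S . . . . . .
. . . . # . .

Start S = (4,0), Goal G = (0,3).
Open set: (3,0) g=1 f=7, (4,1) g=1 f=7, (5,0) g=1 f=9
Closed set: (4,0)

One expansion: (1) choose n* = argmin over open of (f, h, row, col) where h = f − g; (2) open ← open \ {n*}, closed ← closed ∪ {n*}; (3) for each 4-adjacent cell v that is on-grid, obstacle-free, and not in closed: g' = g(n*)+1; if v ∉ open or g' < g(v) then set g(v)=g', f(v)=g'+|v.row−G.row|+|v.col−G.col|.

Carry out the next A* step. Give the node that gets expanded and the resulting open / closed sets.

step 1: expand (3,0) (f=7, h=6) → closed; open now [(2,0) g=2 f=7, (3,1) g=2 f=7, (4,1) g=1 f=7, (5,0) g=1 f=9]

expanded=(3,0); open=[(2,0) g=2 f=7, (3,1) g=2 f=7, (4,1) g=1 f=7, (5,0) g=1 f=9]; closed=[(3,0), (4,0)]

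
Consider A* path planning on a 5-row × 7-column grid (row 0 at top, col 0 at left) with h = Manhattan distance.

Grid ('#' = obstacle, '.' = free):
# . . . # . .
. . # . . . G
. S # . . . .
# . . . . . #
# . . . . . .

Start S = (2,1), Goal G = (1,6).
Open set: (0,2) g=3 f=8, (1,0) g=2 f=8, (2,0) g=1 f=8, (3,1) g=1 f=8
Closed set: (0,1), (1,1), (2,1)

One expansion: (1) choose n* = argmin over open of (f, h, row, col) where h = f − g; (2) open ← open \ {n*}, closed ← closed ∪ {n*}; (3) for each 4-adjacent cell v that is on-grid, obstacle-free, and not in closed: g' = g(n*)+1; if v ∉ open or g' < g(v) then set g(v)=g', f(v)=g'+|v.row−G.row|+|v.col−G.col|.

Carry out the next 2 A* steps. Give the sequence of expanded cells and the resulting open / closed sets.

order=[(0,2) → (0,3)]; open=[(1,0) g=2 f=8, (1,3) g=5 f=8, (2,0) g=1 f=8, (3,1) g=1 f=8]; closed=[(0,1), (0,2), (0,3), (1,1), (2,1)]

step 1: expand (0,2) (f=8, h=5) → closed; open now [(0,3) g=4 f=8, (1,0) g=2 f=8, (2,0) g=1 f=8, (3,1) g=1 f=8]
step 2: expand (0,3) (f=8, h=4) → closed; open now [(1,0) g=2 f=8, (1,3) g=5 f=8, (2,0) g=1 f=8, (3,1) g=1 f=8]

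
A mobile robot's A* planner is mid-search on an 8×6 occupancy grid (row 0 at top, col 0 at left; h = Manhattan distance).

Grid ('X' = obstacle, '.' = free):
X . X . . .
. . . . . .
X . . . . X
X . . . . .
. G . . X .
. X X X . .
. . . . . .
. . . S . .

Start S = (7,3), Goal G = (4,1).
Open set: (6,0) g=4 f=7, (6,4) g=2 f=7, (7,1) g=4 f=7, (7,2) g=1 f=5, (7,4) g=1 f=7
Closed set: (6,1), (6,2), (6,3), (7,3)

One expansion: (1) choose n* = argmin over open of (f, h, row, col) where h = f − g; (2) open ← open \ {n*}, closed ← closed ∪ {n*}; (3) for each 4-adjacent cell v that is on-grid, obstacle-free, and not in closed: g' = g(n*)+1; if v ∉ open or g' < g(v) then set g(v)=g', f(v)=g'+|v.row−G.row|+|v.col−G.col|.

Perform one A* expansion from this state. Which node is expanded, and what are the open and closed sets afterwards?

expanded=(7,2); open=[(6,0) g=4 f=7, (6,4) g=2 f=7, (7,1) g=2 f=5, (7,4) g=1 f=7]; closed=[(6,1), (6,2), (6,3), (7,2), (7,3)]

step 1: expand (7,2) (f=5, h=4) → closed; open now [(6,0) g=4 f=7, (6,4) g=2 f=7, (7,1) g=2 f=5, (7,4) g=1 f=7]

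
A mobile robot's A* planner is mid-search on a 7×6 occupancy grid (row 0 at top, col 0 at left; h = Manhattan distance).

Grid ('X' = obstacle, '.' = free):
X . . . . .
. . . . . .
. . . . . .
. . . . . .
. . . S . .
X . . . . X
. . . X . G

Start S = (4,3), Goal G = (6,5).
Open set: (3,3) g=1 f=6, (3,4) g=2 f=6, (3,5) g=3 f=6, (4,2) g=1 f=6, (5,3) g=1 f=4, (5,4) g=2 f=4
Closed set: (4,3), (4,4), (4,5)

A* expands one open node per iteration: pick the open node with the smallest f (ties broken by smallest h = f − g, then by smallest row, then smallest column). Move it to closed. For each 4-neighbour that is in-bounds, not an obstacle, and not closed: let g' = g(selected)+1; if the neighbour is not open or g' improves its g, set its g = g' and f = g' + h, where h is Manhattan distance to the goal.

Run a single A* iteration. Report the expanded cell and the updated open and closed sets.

expanded=(5,4); open=[(3,3) g=1 f=6, (3,4) g=2 f=6, (3,5) g=3 f=6, (4,2) g=1 f=6, (5,3) g=1 f=4, (6,4) g=3 f=4]; closed=[(4,3), (4,4), (4,5), (5,4)]

step 1: expand (5,4) (f=4, h=2) → closed; open now [(3,3) g=1 f=6, (3,4) g=2 f=6, (3,5) g=3 f=6, (4,2) g=1 f=6, (5,3) g=1 f=4, (6,4) g=3 f=4]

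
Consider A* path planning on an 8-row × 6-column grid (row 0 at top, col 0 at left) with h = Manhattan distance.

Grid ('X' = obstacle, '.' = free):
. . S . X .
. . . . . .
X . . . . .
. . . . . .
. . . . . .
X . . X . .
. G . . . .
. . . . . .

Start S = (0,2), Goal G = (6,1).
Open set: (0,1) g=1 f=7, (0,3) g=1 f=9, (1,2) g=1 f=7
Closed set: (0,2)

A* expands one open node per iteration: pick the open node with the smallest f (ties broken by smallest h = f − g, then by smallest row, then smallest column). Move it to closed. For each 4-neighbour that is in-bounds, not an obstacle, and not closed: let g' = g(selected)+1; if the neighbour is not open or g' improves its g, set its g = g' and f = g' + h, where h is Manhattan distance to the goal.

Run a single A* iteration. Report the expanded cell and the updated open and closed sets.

expanded=(0,1); open=[(0,0) g=2 f=9, (0,3) g=1 f=9, (1,1) g=2 f=7, (1,2) g=1 f=7]; closed=[(0,1), (0,2)]

step 1: expand (0,1) (f=7, h=6) → closed; open now [(0,0) g=2 f=9, (0,3) g=1 f=9, (1,1) g=2 f=7, (1,2) g=1 f=7]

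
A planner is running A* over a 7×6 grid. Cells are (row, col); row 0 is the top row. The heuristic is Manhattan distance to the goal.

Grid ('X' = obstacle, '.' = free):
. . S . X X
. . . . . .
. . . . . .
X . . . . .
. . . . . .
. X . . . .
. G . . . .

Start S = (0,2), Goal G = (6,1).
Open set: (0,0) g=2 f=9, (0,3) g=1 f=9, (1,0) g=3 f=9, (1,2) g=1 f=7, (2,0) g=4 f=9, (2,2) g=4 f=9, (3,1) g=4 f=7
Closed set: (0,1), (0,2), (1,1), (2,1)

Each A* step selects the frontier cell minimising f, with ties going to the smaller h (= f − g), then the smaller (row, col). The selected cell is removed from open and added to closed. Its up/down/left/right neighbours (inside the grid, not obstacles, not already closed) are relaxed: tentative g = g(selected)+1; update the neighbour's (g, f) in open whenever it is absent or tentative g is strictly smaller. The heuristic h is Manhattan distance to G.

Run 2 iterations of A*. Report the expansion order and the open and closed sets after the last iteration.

order=[(3,1) → (4,1)]; open=[(0,0) g=2 f=9, (0,3) g=1 f=9, (1,0) g=3 f=9, (1,2) g=1 f=7, (2,0) g=4 f=9, (2,2) g=4 f=9, (3,2) g=5 f=9, (4,0) g=6 f=9, (4,2) g=6 f=9]; closed=[(0,1), (0,2), (1,1), (2,1), (3,1), (4,1)]

step 1: expand (3,1) (f=7, h=3) → closed; open now [(0,0) g=2 f=9, (0,3) g=1 f=9, (1,0) g=3 f=9, (1,2) g=1 f=7, (2,0) g=4 f=9, (2,2) g=4 f=9, (3,2) g=5 f=9, (4,1) g=5 f=7]
step 2: expand (4,1) (f=7, h=2) → closed; open now [(0,0) g=2 f=9, (0,3) g=1 f=9, (1,0) g=3 f=9, (1,2) g=1 f=7, (2,0) g=4 f=9, (2,2) g=4 f=9, (3,2) g=5 f=9, (4,0) g=6 f=9, (4,2) g=6 f=9]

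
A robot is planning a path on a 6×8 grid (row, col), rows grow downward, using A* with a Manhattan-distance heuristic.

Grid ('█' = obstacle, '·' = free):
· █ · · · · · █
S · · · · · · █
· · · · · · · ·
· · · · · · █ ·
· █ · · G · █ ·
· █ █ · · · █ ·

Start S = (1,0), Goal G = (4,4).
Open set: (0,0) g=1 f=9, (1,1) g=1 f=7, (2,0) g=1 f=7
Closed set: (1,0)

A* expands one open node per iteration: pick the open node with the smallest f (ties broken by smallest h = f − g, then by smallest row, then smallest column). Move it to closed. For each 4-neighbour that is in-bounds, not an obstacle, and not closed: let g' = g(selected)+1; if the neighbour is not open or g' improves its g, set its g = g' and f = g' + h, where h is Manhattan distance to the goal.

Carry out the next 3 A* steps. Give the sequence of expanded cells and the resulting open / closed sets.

step 1: expand (1,1) (f=7, h=6) → closed; open now [(0,0) g=1 f=9, (1,2) g=2 f=7, (2,0) g=1 f=7, (2,1) g=2 f=7]
step 2: expand (1,2) (f=7, h=5) → closed; open now [(0,0) g=1 f=9, (0,2) g=3 f=9, (1,3) g=3 f=7, (2,0) g=1 f=7, (2,1) g=2 f=7, (2,2) g=3 f=7]
step 3: expand (1,3) (f=7, h=4) → closed; open now [(0,0) g=1 f=9, (0,2) g=3 f=9, (0,3) g=4 f=9, (1,4) g=4 f=7, (2,0) g=1 f=7, (2,1) g=2 f=7, (2,2) g=3 f=7, (2,3) g=4 f=7]

order=[(1,1) → (1,2) → (1,3)]; open=[(0,0) g=1 f=9, (0,2) g=3 f=9, (0,3) g=4 f=9, (1,4) g=4 f=7, (2,0) g=1 f=7, (2,1) g=2 f=7, (2,2) g=3 f=7, (2,3) g=4 f=7]; closed=[(1,0), (1,1), (1,2), (1,3)]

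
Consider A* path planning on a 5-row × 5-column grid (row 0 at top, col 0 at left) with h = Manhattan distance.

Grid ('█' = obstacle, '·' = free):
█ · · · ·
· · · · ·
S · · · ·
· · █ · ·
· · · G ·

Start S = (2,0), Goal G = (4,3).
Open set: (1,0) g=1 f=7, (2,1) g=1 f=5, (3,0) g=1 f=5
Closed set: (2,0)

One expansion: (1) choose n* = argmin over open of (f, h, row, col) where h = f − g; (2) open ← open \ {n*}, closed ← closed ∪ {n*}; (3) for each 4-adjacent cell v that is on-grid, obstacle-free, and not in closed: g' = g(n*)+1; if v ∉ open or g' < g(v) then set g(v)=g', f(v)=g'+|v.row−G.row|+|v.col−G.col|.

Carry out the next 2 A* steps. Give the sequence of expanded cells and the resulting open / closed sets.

order=[(2,1) → (2,2)]; open=[(1,0) g=1 f=7, (1,1) g=2 f=7, (1,2) g=3 f=7, (2,3) g=3 f=5, (3,0) g=1 f=5, (3,1) g=2 f=5]; closed=[(2,0), (2,1), (2,2)]

step 1: expand (2,1) (f=5, h=4) → closed; open now [(1,0) g=1 f=7, (1,1) g=2 f=7, (2,2) g=2 f=5, (3,0) g=1 f=5, (3,1) g=2 f=5]
step 2: expand (2,2) (f=5, h=3) → closed; open now [(1,0) g=1 f=7, (1,1) g=2 f=7, (1,2) g=3 f=7, (2,3) g=3 f=5, (3,0) g=1 f=5, (3,1) g=2 f=5]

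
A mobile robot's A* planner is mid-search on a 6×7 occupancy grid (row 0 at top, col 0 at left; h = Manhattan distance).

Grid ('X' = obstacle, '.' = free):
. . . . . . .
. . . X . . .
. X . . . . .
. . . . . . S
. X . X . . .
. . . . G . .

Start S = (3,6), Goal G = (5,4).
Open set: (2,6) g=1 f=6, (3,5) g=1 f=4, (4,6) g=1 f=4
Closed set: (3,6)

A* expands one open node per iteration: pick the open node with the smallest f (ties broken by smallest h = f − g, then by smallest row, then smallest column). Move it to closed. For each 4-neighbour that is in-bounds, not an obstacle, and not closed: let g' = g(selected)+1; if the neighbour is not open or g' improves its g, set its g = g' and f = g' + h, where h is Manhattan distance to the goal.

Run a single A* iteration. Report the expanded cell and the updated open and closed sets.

expanded=(3,5); open=[(2,5) g=2 f=6, (2,6) g=1 f=6, (3,4) g=2 f=4, (4,5) g=2 f=4, (4,6) g=1 f=4]; closed=[(3,5), (3,6)]

step 1: expand (3,5) (f=4, h=3) → closed; open now [(2,5) g=2 f=6, (2,6) g=1 f=6, (3,4) g=2 f=4, (4,5) g=2 f=4, (4,6) g=1 f=4]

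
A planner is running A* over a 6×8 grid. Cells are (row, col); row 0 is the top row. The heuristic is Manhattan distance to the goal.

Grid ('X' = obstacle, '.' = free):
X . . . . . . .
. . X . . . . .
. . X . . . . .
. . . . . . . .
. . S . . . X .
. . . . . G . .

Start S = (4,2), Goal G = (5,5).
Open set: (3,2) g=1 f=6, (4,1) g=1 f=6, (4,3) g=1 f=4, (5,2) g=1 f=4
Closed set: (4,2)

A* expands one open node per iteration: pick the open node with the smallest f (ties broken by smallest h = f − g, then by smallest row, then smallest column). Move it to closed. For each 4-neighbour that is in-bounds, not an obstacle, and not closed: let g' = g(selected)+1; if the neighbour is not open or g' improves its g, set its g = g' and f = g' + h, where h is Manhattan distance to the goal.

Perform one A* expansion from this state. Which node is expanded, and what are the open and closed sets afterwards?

expanded=(4,3); open=[(3,2) g=1 f=6, (3,3) g=2 f=6, (4,1) g=1 f=6, (4,4) g=2 f=4, (5,2) g=1 f=4, (5,3) g=2 f=4]; closed=[(4,2), (4,3)]

step 1: expand (4,3) (f=4, h=3) → closed; open now [(3,2) g=1 f=6, (3,3) g=2 f=6, (4,1) g=1 f=6, (4,4) g=2 f=4, (5,2) g=1 f=4, (5,3) g=2 f=4]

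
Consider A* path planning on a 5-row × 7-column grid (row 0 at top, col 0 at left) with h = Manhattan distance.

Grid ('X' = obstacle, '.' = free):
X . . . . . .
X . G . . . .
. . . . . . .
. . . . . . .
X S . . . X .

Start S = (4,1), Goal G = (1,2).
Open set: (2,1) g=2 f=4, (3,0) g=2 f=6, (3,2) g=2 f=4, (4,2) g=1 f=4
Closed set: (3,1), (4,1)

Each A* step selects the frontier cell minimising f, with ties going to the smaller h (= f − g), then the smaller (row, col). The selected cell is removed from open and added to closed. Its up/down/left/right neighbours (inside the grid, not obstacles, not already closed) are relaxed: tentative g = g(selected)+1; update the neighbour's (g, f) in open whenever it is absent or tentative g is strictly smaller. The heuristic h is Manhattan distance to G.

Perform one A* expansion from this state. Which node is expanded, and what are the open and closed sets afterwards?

step 1: expand (2,1) (f=4, h=2) → closed; open now [(1,1) g=3 f=4, (2,0) g=3 f=6, (2,2) g=3 f=4, (3,0) g=2 f=6, (3,2) g=2 f=4, (4,2) g=1 f=4]

expanded=(2,1); open=[(1,1) g=3 f=4, (2,0) g=3 f=6, (2,2) g=3 f=4, (3,0) g=2 f=6, (3,2) g=2 f=4, (4,2) g=1 f=4]; closed=[(2,1), (3,1), (4,1)]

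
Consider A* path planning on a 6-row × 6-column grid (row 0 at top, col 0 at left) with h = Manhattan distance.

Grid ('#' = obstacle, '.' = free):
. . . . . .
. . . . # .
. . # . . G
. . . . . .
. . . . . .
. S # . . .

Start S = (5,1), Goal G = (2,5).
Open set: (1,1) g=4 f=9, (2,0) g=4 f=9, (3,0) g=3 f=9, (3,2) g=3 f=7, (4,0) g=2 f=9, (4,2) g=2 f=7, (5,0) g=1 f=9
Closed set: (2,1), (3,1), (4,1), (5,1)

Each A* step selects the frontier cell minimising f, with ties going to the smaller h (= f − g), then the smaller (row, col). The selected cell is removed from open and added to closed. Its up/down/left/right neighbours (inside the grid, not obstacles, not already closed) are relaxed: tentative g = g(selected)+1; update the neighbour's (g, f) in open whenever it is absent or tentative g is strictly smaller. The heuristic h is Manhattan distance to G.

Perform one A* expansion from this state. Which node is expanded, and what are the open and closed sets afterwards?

expanded=(3,2); open=[(1,1) g=4 f=9, (2,0) g=4 f=9, (3,0) g=3 f=9, (3,3) g=4 f=7, (4,0) g=2 f=9, (4,2) g=2 f=7, (5,0) g=1 f=9]; closed=[(2,1), (3,1), (3,2), (4,1), (5,1)]

step 1: expand (3,2) (f=7, h=4) → closed; open now [(1,1) g=4 f=9, (2,0) g=4 f=9, (3,0) g=3 f=9, (3,3) g=4 f=7, (4,0) g=2 f=9, (4,2) g=2 f=7, (5,0) g=1 f=9]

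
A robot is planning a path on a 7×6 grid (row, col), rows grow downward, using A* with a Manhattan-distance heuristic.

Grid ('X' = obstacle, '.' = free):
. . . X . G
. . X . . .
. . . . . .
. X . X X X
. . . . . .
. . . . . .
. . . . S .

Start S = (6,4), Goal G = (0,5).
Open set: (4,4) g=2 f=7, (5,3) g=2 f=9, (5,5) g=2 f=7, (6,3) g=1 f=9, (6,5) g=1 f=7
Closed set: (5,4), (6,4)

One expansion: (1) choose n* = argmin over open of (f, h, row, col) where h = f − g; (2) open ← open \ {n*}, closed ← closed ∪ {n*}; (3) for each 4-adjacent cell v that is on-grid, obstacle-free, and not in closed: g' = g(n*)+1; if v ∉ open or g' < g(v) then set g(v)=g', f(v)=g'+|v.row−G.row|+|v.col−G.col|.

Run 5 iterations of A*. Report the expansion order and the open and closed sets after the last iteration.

order=[(4,4) → (4,5) → (5,5) → (6,5) → (4,3)]; open=[(4,2) g=4 f=11, (5,3) g=2 f=9, (6,3) g=1 f=9]; closed=[(4,3), (4,4), (4,5), (5,4), (5,5), (6,4), (6,5)]

step 1: expand (4,4) (f=7, h=5) → closed; open now [(4,3) g=3 f=9, (4,5) g=3 f=7, (5,3) g=2 f=9, (5,5) g=2 f=7, (6,3) g=1 f=9, (6,5) g=1 f=7]
step 2: expand (4,5) (f=7, h=4) → closed; open now [(4,3) g=3 f=9, (5,3) g=2 f=9, (5,5) g=2 f=7, (6,3) g=1 f=9, (6,5) g=1 f=7]
step 3: expand (5,5) (f=7, h=5) → closed; open now [(4,3) g=3 f=9, (5,3) g=2 f=9, (6,3) g=1 f=9, (6,5) g=1 f=7]
step 4: expand (6,5) (f=7, h=6) → closed; open now [(4,3) g=3 f=9, (5,3) g=2 f=9, (6,3) g=1 f=9]
step 5: expand (4,3) (f=9, h=6) → closed; open now [(4,2) g=4 f=11, (5,3) g=2 f=9, (6,3) g=1 f=9]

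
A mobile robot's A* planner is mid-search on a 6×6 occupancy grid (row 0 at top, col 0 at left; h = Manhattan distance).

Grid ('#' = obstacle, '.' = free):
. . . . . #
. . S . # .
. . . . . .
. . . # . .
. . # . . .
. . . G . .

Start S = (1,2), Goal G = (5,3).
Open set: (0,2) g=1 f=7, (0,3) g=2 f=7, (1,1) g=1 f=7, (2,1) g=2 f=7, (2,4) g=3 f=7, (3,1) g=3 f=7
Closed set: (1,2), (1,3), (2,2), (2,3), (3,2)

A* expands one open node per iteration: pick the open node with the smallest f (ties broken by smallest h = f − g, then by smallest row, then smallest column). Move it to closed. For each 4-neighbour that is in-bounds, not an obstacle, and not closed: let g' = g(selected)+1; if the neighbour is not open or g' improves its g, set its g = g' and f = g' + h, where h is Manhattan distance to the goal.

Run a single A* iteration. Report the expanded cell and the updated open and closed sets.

step 1: expand (2,4) (f=7, h=4) → closed; open now [(0,2) g=1 f=7, (0,3) g=2 f=7, (1,1) g=1 f=7, (2,1) g=2 f=7, (2,5) g=4 f=9, (3,1) g=3 f=7, (3,4) g=4 f=7]

expanded=(2,4); open=[(0,2) g=1 f=7, (0,3) g=2 f=7, (1,1) g=1 f=7, (2,1) g=2 f=7, (2,5) g=4 f=9, (3,1) g=3 f=7, (3,4) g=4 f=7]; closed=[(1,2), (1,3), (2,2), (2,3), (2,4), (3,2)]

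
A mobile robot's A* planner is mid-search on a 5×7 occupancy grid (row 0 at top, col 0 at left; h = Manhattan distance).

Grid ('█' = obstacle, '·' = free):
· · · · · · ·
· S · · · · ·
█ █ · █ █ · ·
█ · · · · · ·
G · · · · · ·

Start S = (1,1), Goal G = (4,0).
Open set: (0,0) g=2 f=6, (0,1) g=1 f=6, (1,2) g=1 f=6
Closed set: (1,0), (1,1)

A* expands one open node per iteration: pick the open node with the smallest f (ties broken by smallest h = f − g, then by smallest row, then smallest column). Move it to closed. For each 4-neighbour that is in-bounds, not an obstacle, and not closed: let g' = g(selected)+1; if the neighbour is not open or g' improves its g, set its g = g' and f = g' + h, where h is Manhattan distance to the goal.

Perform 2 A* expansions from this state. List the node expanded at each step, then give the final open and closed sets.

order=[(0,0) → (0,1)]; open=[(0,2) g=2 f=8, (1,2) g=1 f=6]; closed=[(0,0), (0,1), (1,0), (1,1)]

step 1: expand (0,0) (f=6, h=4) → closed; open now [(0,1) g=1 f=6, (1,2) g=1 f=6]
step 2: expand (0,1) (f=6, h=5) → closed; open now [(0,2) g=2 f=8, (1,2) g=1 f=6]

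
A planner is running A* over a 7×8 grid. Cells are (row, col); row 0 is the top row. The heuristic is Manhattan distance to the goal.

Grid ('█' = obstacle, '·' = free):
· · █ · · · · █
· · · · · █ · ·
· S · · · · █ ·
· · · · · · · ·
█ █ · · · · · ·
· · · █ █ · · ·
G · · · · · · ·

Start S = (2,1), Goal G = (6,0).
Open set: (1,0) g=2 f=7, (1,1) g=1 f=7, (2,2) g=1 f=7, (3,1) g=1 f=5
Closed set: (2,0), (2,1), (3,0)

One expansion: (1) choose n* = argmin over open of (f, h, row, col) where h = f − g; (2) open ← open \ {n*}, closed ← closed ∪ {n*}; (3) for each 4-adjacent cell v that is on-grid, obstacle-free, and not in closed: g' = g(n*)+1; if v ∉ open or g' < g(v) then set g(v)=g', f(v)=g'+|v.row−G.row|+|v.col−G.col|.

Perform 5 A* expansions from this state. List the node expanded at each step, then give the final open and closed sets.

order=[(3,1) → (1,0) → (3,2) → (4,2) → (5,2)]; open=[(0,0) g=3 f=9, (1,1) g=1 f=7, (2,2) g=1 f=7, (3,3) g=3 f=9, (4,3) g=4 f=9, (5,1) g=5 f=7, (6,2) g=5 f=7]; closed=[(1,0), (2,0), (2,1), (3,0), (3,1), (3,2), (4,2), (5,2)]

step 1: expand (3,1) (f=5, h=4) → closed; open now [(1,0) g=2 f=7, (1,1) g=1 f=7, (2,2) g=1 f=7, (3,2) g=2 f=7]
step 2: expand (1,0) (f=7, h=5) → closed; open now [(0,0) g=3 f=9, (1,1) g=1 f=7, (2,2) g=1 f=7, (3,2) g=2 f=7]
step 3: expand (3,2) (f=7, h=5) → closed; open now [(0,0) g=3 f=9, (1,1) g=1 f=7, (2,2) g=1 f=7, (3,3) g=3 f=9, (4,2) g=3 f=7]
step 4: expand (4,2) (f=7, h=4) → closed; open now [(0,0) g=3 f=9, (1,1) g=1 f=7, (2,2) g=1 f=7, (3,3) g=3 f=9, (4,3) g=4 f=9, (5,2) g=4 f=7]
step 5: expand (5,2) (f=7, h=3) → closed; open now [(0,0) g=3 f=9, (1,1) g=1 f=7, (2,2) g=1 f=7, (3,3) g=3 f=9, (4,3) g=4 f=9, (5,1) g=5 f=7, (6,2) g=5 f=7]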